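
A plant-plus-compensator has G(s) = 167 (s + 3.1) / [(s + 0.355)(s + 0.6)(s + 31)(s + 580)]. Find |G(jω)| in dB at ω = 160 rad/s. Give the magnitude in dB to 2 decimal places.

|j160 + 3.1| = √(160² + 3.1²) = 160
|j160 + 0.355| = √(160² + 0.355²) = 160
|j160 + 0.6| = √(160² + 0.6²) = 160
|j160 + 31| = √(160² + 31²) = 163
|j160 + 580| = √(160² + 580²) = 601.7
|G(j160)| = 167 × 160 / (160 × 160 × 163 × 601.7) = 1.0646e-05
20 log₁₀(1.0646e-05) = -99.456 dB

-99.46 dB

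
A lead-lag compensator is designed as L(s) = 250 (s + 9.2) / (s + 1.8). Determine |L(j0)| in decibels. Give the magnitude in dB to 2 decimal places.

62.13 dB

L(0) = 250 × 9.2 / 1.8 = 1277.8
20 log₁₀(1277.8) = 62.129 dB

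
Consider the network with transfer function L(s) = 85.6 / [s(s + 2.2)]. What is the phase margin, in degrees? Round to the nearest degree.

Gain crossover: |L(jω)| = 1 at ω ≈ 9.12 rad/sec.
∠L(j9.12) = −90° − arctan(9.12/2.2) ≈ -166.44°
PM = 180° + (-166.44°) = 13.56°

14 deg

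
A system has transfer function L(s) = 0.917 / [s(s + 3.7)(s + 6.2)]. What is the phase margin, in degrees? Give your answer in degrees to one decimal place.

Gain crossover: |L(jω)| = 1 at ω ≈ 0.04 rad s⁻¹.
∠L(j0.04) = −90° − arctan(0.04/3.7) − arctan(0.04/6.2) ≈ -90.99°
PM = 180° + (-90.99°) = 89.01°

89.0°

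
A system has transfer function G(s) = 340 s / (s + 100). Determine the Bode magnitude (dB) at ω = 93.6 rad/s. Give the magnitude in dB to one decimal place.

47.3 dB

|j93.6| = 93.6
|j93.6 + 100| = √(93.6² + 100²) = 137
|G(j93.6)| = 340 × 93.6 / 137 = 232.34
20 log₁₀(232.34) = 47.32 dB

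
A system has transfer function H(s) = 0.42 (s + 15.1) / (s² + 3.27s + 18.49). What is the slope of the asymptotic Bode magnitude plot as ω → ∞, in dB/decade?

-20 dB/decade

With 1 zero and 2 poles, the high-frequency asymptotic slope is 20 × (1 − 2) = -20 dB/decade.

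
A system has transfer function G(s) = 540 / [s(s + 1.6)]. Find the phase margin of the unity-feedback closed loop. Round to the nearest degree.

Gain crossover: |G(jω)| = 1 at ω ≈ 23.2 rad s⁻¹.
∠G(j23.2) = −90° − arctan(23.2/1.6) ≈ -176.06°
PM = 180° + (-176.06°) = 3.94°

4 deg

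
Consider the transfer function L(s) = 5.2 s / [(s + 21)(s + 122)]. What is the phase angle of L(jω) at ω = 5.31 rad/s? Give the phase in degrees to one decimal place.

73.3°

∠(j5.31) = 90.00°
∠(j5.31 + 21) = arctan(5.31/21) = 14.19°
∠(j5.31 + 122) = arctan(5.31/122) = 2.49°
∠L(j5.31) = 90.00° − (14.19° + 2.49°) = 73.32°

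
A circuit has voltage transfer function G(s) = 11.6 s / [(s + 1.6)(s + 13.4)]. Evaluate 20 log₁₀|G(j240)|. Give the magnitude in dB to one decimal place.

|j240| = 240
|j240 + 1.6| = √(240² + 1.6²) = 240
|j240 + 13.4| = √(240² + 13.4²) = 240.4
|G(j240)| = 11.6 × 240 / (240 × 240.4) = 0.048257
20 log₁₀(0.048257) = -26.33 dB

-26.3 dB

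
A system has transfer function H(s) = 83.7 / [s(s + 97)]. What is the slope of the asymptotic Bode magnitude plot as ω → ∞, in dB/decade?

With 0 zeros and 2 poles, the high-frequency asymptotic slope is 20 × (0 − 2) = -40 dB/decade.

-40 dB/decade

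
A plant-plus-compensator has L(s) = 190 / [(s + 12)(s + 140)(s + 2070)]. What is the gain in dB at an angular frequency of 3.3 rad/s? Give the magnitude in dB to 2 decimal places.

-85.57 dB

|j3.3 + 12| = √(3.3² + 12²) = 12.45
|j3.3 + 140| = √(3.3² + 140²) = 140
|j3.3 + 2070| = √(3.3² + 2070²) = 2070
|L(j3.3)| = 190 / (12.45 × 140 × 2070) = 5.2665e-05
20 log₁₀(5.2665e-05) = -85.570 dB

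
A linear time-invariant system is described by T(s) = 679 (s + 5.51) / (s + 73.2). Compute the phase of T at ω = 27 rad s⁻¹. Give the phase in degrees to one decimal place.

∠(j27 + 5.51) = arctan(27/5.51) = 78.47°
∠(j27 + 73.2) = arctan(27/73.2) = 20.25°
∠T(j27) = 78.47° − 20.25° = 58.22°

58.2°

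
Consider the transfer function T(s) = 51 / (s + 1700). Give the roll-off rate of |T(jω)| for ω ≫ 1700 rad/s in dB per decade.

-20 dB/decade

With 0 zeros and 1 pole, the high-frequency asymptotic slope is 20 × (0 − 1) = -20 dB/decade.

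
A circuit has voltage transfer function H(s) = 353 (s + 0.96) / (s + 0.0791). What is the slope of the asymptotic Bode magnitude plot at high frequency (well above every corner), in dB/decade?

0 dB/decade

With 1 zero and 1 pole, the high-frequency asymptotic slope is 20 × (1 − 1) = 0 dB/decade.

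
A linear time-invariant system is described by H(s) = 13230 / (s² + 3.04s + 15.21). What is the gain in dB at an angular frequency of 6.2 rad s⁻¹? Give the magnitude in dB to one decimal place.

52.9 dB

|(j6.2)² + 3.04(j6.2) + 15.21| = |-23.23 + j18.848| = 29.91
|H(j6.2)| = 13230 / 29.91 = 442.26
20 log₁₀(442.26) = 52.91 dB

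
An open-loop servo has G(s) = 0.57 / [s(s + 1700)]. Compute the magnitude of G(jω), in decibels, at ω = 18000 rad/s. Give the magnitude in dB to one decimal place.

|j18000 + 1700| = √(18000² + 1700²) = 1.808e+04
|j18000| = 1.8e+04
|G(j18000)| = 0.57 / (1.808e+04 × 1.8e+04) = 1.7515e-09
20 log₁₀(1.7515e-09) = -175.13 dB

-175.1 dB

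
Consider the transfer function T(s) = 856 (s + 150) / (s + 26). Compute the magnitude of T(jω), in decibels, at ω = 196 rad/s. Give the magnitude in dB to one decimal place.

60.6 dB

|j196 + 150| = √(196² + 150²) = 246.8
|j196 + 26| = √(196² + 26²) = 197.7
|T(j196)| = 856 × 246.8 / 197.7 = 1068.6
20 log₁₀(1068.6) = 60.58 dB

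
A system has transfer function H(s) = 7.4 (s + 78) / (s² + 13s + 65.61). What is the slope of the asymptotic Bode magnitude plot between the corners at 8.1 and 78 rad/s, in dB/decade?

In this band the factors already past their corner are: complex pole pair at ωₙ ≈ 8.1; net slope = -40 dB/decade.

-40 dB/decade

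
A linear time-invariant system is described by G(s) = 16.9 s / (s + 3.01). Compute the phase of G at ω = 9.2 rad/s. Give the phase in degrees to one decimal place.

∠(j9.2) = 90.00°
∠(j9.2 + 3.01) = arctan(9.2/3.01) = 71.88°
∠G(j9.2) = 90.00° − 71.88° = 18.12°

18.1°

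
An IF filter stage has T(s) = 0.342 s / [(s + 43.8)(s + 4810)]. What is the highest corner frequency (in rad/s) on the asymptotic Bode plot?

4810 rad/s

Break frequencies occur at each pole and zero magnitude: 43.8 rad/s, 4810 rad/s.
The highest is 4810 rad/s.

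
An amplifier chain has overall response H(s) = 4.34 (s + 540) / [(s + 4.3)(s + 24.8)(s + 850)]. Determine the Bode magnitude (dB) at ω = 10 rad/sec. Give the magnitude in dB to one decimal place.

|j10 + 540| = √(10² + 540²) = 540.1
|j10 + 4.3| = √(10² + 4.3²) = 10.89
|j10 + 24.8| = √(10² + 24.8²) = 26.74
|j10 + 850| = √(10² + 850²) = 850.1
|H(j10)| = 4.34 × 540.1 / (10.89 × 26.74 × 850.1) = 0.0094733
20 log₁₀(0.0094733) = -40.47 dB

-40.5 dB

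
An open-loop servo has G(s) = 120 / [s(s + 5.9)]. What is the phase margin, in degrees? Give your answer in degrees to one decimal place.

Gain crossover: |G(jω)| = 1 at ω ≈ 10.2 rad/sec.
∠G(j10.2) = −90° − arctan(10.2/5.9) ≈ -149.93°
PM = 180° + (-149.93°) = 30.07°

30.1 deg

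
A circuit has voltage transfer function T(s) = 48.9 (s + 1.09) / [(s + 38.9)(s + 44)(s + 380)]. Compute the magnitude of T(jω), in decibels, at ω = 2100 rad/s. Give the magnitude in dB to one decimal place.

|j2100 + 1.09| = √(2100² + 1.09²) = 2100
|j2100 + 38.9| = √(2100² + 38.9²) = 2100
|j2100 + 44| = √(2100² + 44²) = 2100
|j2100 + 380| = √(2100² + 380²) = 2134
|T(j2100)| = 48.9 × 2100 / (2100 × 2100 × 2134) = 1.0907e-05
20 log₁₀(1.0907e-05) = -99.25 dB

-99.2 dB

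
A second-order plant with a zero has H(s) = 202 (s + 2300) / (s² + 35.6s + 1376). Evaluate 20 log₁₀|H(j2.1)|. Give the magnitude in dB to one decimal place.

50.6 dB

|j2.1 + 2300| = √(2.1² + 2300²) = 2300
|(j2.1)² + 35.6(j2.1) + 1376| = |1371.6 + j74.76| = 1374
|H(j2.1)| = 202 × 2300 / 1374 = 338.23
20 log₁₀(338.23) = 50.58 dB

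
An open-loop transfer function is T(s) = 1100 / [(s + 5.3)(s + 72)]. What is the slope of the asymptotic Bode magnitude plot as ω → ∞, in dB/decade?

-40 dB/decade

With 0 zeros and 2 poles, the high-frequency asymptotic slope is 20 × (0 − 2) = -40 dB/decade.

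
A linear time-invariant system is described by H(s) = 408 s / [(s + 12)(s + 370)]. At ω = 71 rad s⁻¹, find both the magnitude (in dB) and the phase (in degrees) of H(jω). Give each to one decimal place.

|H| = 0.6 dB, ∠H = -1.3 deg

|j71| = 71
|j71 + 12| = √(71² + 12²) = 72.01
|j71 + 370| = √(71² + 370²) = 376.8
|H(j71)| = 408 × 71 / (72.01 × 376.8) = 1.0678
20 log₁₀(1.0678) = 0.57 dB
∠(j71) = 90.00°
∠(j71 + 12) = arctan(71/12) = 80.41°
∠(j71 + 370) = arctan(71/370) = 10.86°
∠H(j71) = 90.00° − (80.41° + 10.86°) = -1.27°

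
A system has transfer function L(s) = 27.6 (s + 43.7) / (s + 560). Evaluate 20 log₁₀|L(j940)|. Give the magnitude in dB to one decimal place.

|j940 + 43.7| = √(940² + 43.7²) = 941
|j940 + 560| = √(940² + 560²) = 1094
|L(j940)| = 27.6 × 941 / 1094 = 23.737
20 log₁₀(23.737) = 27.51 dB

27.5 dB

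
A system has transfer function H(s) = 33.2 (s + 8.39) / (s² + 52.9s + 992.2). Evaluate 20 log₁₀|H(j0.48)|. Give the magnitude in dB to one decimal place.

|j0.48 + 8.39| = √(0.48² + 8.39²) = 8.404
|(j0.48)² + 52.9(j0.48) + 992.2| = |991.97 + j25.392| = 992.3
|H(j0.48)| = 33.2 × 8.404 / 992.3 = 0.28117
20 log₁₀(0.28117) = -11.02 dB

-11.0 dB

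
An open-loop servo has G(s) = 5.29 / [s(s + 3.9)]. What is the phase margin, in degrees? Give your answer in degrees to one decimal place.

Gain crossover: |G(jω)| = 1 at ω ≈ 1.29 rad/sec.
∠G(j1.29) = −90° − arctan(1.29/3.9) ≈ -108.28°
PM = 180° + (-108.28°) = 71.72°

71.7°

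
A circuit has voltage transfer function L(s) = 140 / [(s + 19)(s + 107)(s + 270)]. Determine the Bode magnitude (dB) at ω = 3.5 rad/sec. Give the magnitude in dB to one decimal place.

-72.0 dB

|j3.5 + 19| = √(3.5² + 19²) = 19.32
|j3.5 + 107| = √(3.5² + 107²) = 107.1
|j3.5 + 270| = √(3.5² + 270²) = 270
|L(j3.5)| = 140 / (19.32 × 107.1 × 270) = 0.00025068
20 log₁₀(0.00025068) = -72.02 dB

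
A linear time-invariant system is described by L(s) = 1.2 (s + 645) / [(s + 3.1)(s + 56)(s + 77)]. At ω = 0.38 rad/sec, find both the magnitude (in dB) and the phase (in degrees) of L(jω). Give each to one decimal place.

|L| = -24.8 dB, ∠L = -7.6°

|j0.38 + 645| = √(0.38² + 645²) = 645
|j0.38 + 3.1| = √(0.38² + 3.1²) = 3.123
|j0.38 + 56| = √(0.38² + 56²) = 56
|j0.38 + 77| = √(0.38² + 77²) = 77
|L(j0.38)| = 1.2 × 645 / (3.123 × 56 × 77) = 0.057471
20 log₁₀(0.057471) = -24.81 dB
∠(j0.38 + 645) = arctan(0.38/645) = 0.03°
∠(j0.38 + 3.1) = arctan(0.38/3.1) = 6.99°
∠(j0.38 + 56) = arctan(0.38/56) = 0.39°
∠(j0.38 + 77) = arctan(0.38/77) = 0.28°
∠L(j0.38) = 0.03° − (6.99° + 0.39° + 0.28°) = -7.63°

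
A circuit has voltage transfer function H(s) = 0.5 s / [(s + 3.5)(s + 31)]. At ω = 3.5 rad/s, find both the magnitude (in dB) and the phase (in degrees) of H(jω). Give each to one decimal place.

|H| = -38.9 dB, ∠H = 38.6°

|j3.5| = 3.5
|j3.5 + 3.5| = √(3.5² + 3.5²) = 4.95
|j3.5 + 31| = √(3.5² + 31²) = 31.2
|H(j3.5)| = 0.5 × 3.5 / (4.95 × 31.2) = 0.011333
20 log₁₀(0.011333) = -38.91 dB
∠(j3.5) = 90.00°
∠(j3.5 + 3.5) = arctan(3.5/3.5) = 45.00°
∠(j3.5 + 31) = arctan(3.5/31) = 6.44°
∠H(j3.5) = 90.00° − (45.00° + 6.44°) = 38.56°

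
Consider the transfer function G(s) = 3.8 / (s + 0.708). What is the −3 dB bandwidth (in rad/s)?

For a single-pole low-pass, the −3 dB point is at the pole: ω = 0.708 rad/s.

0.708 rad/s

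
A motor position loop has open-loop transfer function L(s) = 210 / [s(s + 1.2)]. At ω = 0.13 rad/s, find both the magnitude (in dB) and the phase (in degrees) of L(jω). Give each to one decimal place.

|j0.13 + 1.2| = √(0.13² + 1.2²) = 1.207
|j0.13| = 0.13
|L(j0.13)| = 210 / (1.207 × 0.13) = 1338.3
20 log₁₀(1338.3) = 62.53 dB
∠(j0.13 + 1.2) = arctan(0.13/1.2) = 6.18°
∠(j0.13) = 90.00°
∠L(j0.13) = − (6.18° + 90.00°) = -96.18°

|L| = 62.5 dB, ∠L = -96.2°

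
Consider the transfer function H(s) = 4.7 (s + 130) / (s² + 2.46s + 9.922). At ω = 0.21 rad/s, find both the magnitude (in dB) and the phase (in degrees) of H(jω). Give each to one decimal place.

|H| = 35.8 dB, ∠H = -2.9°

|j0.21 + 130| = √(0.21² + 130²) = 130
|(j0.21)² + 2.46(j0.21) + 9.922| = |9.8779 + j0.5166| = 9.891
|H(j0.21)| = 4.7 × 130 / 9.891 = 61.771
20 log₁₀(61.771) = 35.82 dB
∠(j0.21 + 130) = arctan(0.21/130) = 0.09°
∠[(j0.21)² + 2.46(j0.21) + 9.922] = ∠[9.8779 + j0.5166] = 2.99°
∠H(j0.21) = 0.09° − 2.99° = -2.90°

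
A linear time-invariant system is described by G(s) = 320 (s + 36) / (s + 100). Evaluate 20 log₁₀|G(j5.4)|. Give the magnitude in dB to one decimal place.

|j5.4 + 36| = √(5.4² + 36²) = 36.4
|j5.4 + 100| = √(5.4² + 100²) = 100.1
|G(j5.4)| = 320 × 36.4 / 100.1 = 116.32
20 log₁₀(116.32) = 41.31 dB

41.3 dB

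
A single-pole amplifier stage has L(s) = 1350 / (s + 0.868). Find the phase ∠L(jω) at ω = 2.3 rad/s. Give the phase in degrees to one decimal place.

∠(j2.3 + 0.868) = arctan(2.3/0.868) = 69.32°
∠L(j2.3) = −69.32° = -69.32°

-69.3°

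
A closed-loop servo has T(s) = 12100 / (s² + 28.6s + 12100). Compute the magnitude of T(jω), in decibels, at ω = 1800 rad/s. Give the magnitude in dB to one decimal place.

-48.5 dB

|(j1800)² + 28.6(j1800) + 12100| = |-3.2279e+06 + j51480| = 3.228e+06
|T(j1800)| = 12100 / 3.228e+06 = 0.0037481
20 log₁₀(0.0037481) = -48.52 dB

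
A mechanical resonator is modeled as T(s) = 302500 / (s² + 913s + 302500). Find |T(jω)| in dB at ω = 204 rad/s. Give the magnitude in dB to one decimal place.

-0.5 dB

|(j204)² + 913(j204) + 302500| = |2.6088e+05 + j1.8625e+05| = 3.205e+05
|T(j204)| = 302500 / 3.205e+05 = 0.9437
20 log₁₀(0.9437) = -0.50 dB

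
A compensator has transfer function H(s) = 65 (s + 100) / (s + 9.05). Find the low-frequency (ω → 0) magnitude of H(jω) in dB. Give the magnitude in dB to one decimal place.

H(0) = 65 × 100 / 9.05 = 718.23
20 log₁₀(718.23) = 57.13 dB

57.1 dB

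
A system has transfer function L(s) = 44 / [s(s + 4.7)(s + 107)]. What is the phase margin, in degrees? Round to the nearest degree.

89°

Gain crossover: |L(jω)| = 1 at ω ≈ 0.0875 rad/s.
∠L(j0.0875) = −90° − arctan(0.0875/4.7) − arctan(0.0875/107) ≈ -91.11°
PM = 180° + (-91.11°) = 88.89°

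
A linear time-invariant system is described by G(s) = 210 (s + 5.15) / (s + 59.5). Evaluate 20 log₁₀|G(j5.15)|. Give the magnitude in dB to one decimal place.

28.2 dB

|j5.15 + 5.15| = √(5.15² + 5.15²) = 7.283
|j5.15 + 59.5| = √(5.15² + 59.5²) = 59.72
|G(j5.15)| = 210 × 7.283 / 59.72 = 25.61
20 log₁₀(25.61) = 28.17 dB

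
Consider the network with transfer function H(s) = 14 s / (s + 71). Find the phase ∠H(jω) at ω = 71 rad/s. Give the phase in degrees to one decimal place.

∠(j71) = 90.00°
∠(j71 + 71) = arctan(71/71) = 45.00°
∠H(j71) = 90.00° − 45.00° = 45.00°

45.0°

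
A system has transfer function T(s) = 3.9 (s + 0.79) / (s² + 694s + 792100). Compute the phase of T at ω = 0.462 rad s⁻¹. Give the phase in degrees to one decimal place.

∠(j0.462 + 0.79) = arctan(0.462/0.79) = 30.32°
∠[(j0.462)² + 694(j0.462) + 792100] = ∠[7.921e+05 + j320.63] = 0.02°
∠T(j0.462) = 30.32° − 0.02° = 30.30°

30.3°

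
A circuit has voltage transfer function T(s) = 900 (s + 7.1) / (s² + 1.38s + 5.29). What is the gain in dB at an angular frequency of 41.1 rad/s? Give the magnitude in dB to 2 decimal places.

|j41.1 + 7.1| = √(41.1² + 7.1²) = 41.71
|(j41.1)² + 1.38(j41.1) + 5.29| = |-1683.9 + j56.718| = 1685
|T(j41.1)| = 900 × 41.71 / 1685 = 22.279
20 log₁₀(22.279) = 26.958 dB

26.96 dB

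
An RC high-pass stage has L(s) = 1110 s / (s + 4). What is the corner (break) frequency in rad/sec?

4 rad/sec

The single real pole at s = −4 gives a corner at ω = 4 rad/sec.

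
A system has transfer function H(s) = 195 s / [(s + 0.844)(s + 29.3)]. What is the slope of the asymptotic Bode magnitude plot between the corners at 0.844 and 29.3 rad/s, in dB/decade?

0 dB/decade

In this band the factors already past their corner are: 1 differentiator zero, pole at 0.844; net slope = 0 dB/decade.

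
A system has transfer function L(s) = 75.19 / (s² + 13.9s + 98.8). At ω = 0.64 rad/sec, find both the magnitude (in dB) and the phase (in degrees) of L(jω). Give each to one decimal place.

|(j0.64)² + 13.9(j0.64) + 98.8| = |98.39 + j8.896| = 98.79
|L(j0.64)| = 75.19 / 98.79 = 0.7611
20 log₁₀(0.7611) = -2.37 dB
∠[(j0.64)² + 13.9(j0.64) + 98.8] = ∠[98.39 + j8.896] = 5.17°
∠L(j0.64) = −5.17° = -5.17°

|L| = -2.4 dB, ∠L = -5.2°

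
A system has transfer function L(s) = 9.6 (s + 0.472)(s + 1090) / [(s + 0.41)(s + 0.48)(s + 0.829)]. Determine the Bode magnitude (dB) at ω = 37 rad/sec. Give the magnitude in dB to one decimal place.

|j37 + 0.472| = √(37² + 0.472²) = 37
|j37 + 1090| = √(37² + 1090²) = 1091
|j37 + 0.41| = √(37² + 0.41²) = 37
|j37 + 0.48| = √(37² + 0.48²) = 37
|j37 + 0.829| = √(37² + 0.829²) = 37.01
|L(j37)| = 9.6 × 37 × 1091 / (37 × 37 × 37.01) = 7.6455
20 log₁₀(7.6455) = 17.67 dB

17.7 dB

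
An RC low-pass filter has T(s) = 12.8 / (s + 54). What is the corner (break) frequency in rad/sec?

54 rad/sec

The single real pole at s = −54 gives a corner at ω = 54 rad/sec.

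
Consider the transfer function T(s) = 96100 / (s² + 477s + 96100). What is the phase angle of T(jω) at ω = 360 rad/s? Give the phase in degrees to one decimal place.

∠[(j360)² + 477(j360) + 96100] = ∠[-33500 + j1.7172e+05] = 101.04°
∠T(j360) = −101.04° = -101.04°

-101.0°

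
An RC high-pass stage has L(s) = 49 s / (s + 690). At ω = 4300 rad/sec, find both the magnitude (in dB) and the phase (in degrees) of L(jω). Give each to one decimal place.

|L| = 33.7 dB, ∠L = 9.1°

|j4300| = 4300
|j4300 + 690| = √(4300² + 690²) = 4355
|L(j4300)| = 49 × 4300 / 4355 = 48.381
20 log₁₀(48.381) = 33.69 dB
∠(j4300) = 90.00°
∠(j4300 + 690) = arctan(4300/690) = 80.88°
∠L(j4300) = 90.00° − 80.88° = 9.12°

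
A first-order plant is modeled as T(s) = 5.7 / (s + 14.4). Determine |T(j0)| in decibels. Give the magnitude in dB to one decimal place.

-8.0 dB

T(0) = 5.7 / 14.4 = 0.39583
20 log₁₀(0.39583) = -8.05 dB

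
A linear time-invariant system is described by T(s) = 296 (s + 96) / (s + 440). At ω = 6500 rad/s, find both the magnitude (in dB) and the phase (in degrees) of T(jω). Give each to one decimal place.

|T| = 49.4 dB, ∠T = 3.0°

|j6500 + 96| = √(6500² + 96²) = 6501
|j6500 + 440| = √(6500² + 440²) = 6515
|T(j6500)| = 296 × 6501 / 6515 = 295.36
20 log₁₀(295.36) = 49.41 dB
∠(j6500 + 96) = arctan(6500/96) = 89.15°
∠(j6500 + 440) = arctan(6500/440) = 86.13°
∠T(j6500) = 89.15° − 86.13° = 3.03°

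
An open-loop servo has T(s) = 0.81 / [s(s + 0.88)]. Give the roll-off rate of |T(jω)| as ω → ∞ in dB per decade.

With 0 zeros and 2 poles, the high-frequency asymptotic slope is 20 × (0 − 2) = -40 dB/decade.

-40 dB/decade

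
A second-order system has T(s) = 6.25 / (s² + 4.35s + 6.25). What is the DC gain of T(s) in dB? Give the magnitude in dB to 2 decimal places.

T(0) = 6.25 / 6.25 = 1
20 log₁₀(1) = 0.000 dB

0.00 dB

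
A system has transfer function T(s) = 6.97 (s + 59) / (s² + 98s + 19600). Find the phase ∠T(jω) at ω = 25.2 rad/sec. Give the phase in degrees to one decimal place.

∠(j25.2 + 59) = arctan(25.2/59) = 23.13°
∠[(j25.2)² + 98(j25.2) + 19600] = ∠[18965 + j2469.6] = 7.42°
∠T(j25.2) = 23.13° − 7.42° = 15.71°

15.7°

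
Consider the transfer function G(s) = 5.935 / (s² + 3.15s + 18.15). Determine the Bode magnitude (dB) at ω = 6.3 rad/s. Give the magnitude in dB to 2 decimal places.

-13.87 dB

|(j6.3)² + 3.15(j6.3) + 18.15| = |-21.54 + j19.845| = 29.29
|G(j6.3)| = 5.935 / 29.29 = 0.20264
20 log₁₀(0.20264) = -13.865 dB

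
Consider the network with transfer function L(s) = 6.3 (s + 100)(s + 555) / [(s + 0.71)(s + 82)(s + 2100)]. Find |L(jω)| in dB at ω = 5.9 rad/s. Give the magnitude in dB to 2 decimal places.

-9.33 dB

|j5.9 + 100| = √(5.9² + 100²) = 100.2
|j5.9 + 555| = √(5.9² + 555²) = 555
|j5.9 + 0.71| = √(5.9² + 0.71²) = 5.943
|j5.9 + 82| = √(5.9² + 82²) = 82.21
|j5.9 + 2100| = √(5.9² + 2100²) = 2100
|L(j5.9)| = 6.3 × 100.2 × 555 / (5.943 × 82.21 × 2100) = 0.34141
20 log₁₀(0.34141) = -9.334 dB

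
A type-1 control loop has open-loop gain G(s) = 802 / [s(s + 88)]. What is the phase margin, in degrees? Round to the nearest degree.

84 deg

Gain crossover: |G(jω)| = 1 at ω ≈ 9.07 rad/sec.
∠G(j9.07) = −90° − arctan(9.07/88) ≈ -95.88°
PM = 180° + (-95.88°) = 84.12°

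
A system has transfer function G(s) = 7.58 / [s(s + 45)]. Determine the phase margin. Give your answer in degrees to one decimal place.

89.8 deg

Gain crossover: |G(jω)| = 1 at ω ≈ 0.168 rad/s.
∠G(j0.168) = −90° − arctan(0.168/45) ≈ -90.21°
PM = 180° + (-90.21°) = 89.79°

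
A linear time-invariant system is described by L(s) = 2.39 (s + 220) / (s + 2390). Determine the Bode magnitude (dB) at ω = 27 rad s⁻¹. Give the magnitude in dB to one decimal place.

-13.1 dB

|j27 + 220| = √(27² + 220²) = 221.7
|j27 + 2390| = √(27² + 2390²) = 2390
|L(j27)| = 2.39 × 221.7 / 2390 = 0.22164
20 log₁₀(0.22164) = -13.09 dB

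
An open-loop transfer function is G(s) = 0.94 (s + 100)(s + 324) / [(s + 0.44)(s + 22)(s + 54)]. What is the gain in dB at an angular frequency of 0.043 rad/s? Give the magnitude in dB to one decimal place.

35.3 dB

|j0.043 + 100| = √(0.043² + 100²) = 100
|j0.043 + 324| = √(0.043² + 324²) = 324
|j0.043 + 0.44| = √(0.043² + 0.44²) = 0.4421
|j0.043 + 22| = √(0.043² + 22²) = 22
|j0.043 + 54| = √(0.043² + 54²) = 54
|G(j0.043)| = 0.94 × 100 × 324 / (0.4421 × 22 × 54) = 57.988
20 log₁₀(57.988) = 35.27 dB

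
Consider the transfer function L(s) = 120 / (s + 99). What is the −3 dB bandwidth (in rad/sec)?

99 rad/sec

For a single-pole low-pass, the −3 dB point is at the pole: ω = 99 rad/sec.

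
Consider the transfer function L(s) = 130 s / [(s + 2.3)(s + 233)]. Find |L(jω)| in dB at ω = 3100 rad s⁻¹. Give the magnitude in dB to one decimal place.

-27.6 dB

|j3100| = 3100
|j3100 + 2.3| = √(3100² + 2.3²) = 3100
|j3100 + 233| = √(3100² + 233²) = 3109
|L(j3100)| = 130 × 3100 / (3100 × 3109) = 0.041818
20 log₁₀(0.041818) = -27.57 dB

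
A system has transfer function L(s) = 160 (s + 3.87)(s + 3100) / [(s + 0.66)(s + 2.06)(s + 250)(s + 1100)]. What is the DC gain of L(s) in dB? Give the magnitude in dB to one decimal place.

14.2 dB

L(0) = 160 × 3.87 × 3100 / (0.66 × 2.06 × 250 × 1100) = 5.1339
20 log₁₀(5.1339) = 14.21 dB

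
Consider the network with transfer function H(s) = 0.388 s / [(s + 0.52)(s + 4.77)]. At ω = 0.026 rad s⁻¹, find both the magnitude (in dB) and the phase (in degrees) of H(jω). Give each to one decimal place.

|H| = -47.8 dB, ∠H = 86.8 deg

|j0.026| = 0.026
|j0.026 + 0.52| = √(0.026² + 0.52²) = 0.5206
|j0.026 + 4.77| = √(0.026² + 4.77²) = 4.77
|H(j0.026)| = 0.388 × 0.026 / (0.5206 × 4.77) = 0.004062
20 log₁₀(0.004062) = -47.83 dB
∠(j0.026) = 90.00°
∠(j0.026 + 0.52) = arctan(0.026/0.52) = 2.86°
∠(j0.026 + 4.77) = arctan(0.026/4.77) = 0.31°
∠H(j0.026) = 90.00° − (2.86° + 0.31°) = 86.83°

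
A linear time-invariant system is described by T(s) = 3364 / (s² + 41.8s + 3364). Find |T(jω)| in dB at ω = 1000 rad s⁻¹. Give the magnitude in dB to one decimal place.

|(j1000)² + 41.8(j1000) + 3364| = |-9.9664e+05 + j41800| = 9.975e+05
|T(j1000)| = 3364 / 9.975e+05 = 0.0033724
20 log₁₀(0.0033724) = -49.44 dB

-49.4 dB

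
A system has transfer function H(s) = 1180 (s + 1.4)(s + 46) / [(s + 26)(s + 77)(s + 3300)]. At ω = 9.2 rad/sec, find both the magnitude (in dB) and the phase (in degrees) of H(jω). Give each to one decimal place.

|j9.2 + 1.4| = √(9.2² + 1.4²) = 9.306
|j9.2 + 46| = √(9.2² + 46²) = 46.91
|j9.2 + 26| = √(9.2² + 26²) = 27.58
|j9.2 + 77| = √(9.2² + 77²) = 77.55
|j9.2 + 3300| = √(9.2² + 3300²) = 3300
|H(j9.2)| = 1180 × 9.306 × 46.91 / (27.58 × 77.55 × 3300) = 0.072986
20 log₁₀(0.072986) = -22.74 dB
∠(j9.2 + 1.4) = arctan(9.2/1.4) = 81.35°
∠(j9.2 + 46) = arctan(9.2/46) = 11.31°
∠(j9.2 + 26) = arctan(9.2/26) = 19.49°
∠(j9.2 + 77) = arctan(9.2/77) = 6.81°
∠(j9.2 + 3300) = arctan(9.2/3300) = 0.16°
∠H(j9.2) = 81.35° + 11.31° − (19.49° + 6.81° + 0.16°) = 66.20°

|H| = -22.7 dB, ∠H = 66.2°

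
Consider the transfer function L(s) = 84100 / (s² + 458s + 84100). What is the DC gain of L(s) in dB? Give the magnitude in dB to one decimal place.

0.0 dB

L(0) = 84100 / 84100 = 1
20 log₁₀(1) = 0.00 dB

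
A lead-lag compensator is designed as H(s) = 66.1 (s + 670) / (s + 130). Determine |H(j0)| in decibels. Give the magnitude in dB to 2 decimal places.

50.65 dB

H(0) = 66.1 × 670 / 130 = 340.67
20 log₁₀(340.67) = 50.647 dB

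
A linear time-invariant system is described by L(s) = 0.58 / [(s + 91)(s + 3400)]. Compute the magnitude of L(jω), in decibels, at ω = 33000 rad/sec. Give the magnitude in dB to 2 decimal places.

-185.52 dB

|j33000 + 91| = √(33000² + 91²) = 3.3e+04
|j33000 + 3400| = √(33000² + 3400²) = 3.317e+04
|L(j33000)| = 0.58 / (3.3e+04 × 3.317e+04) = 5.2979e-10
20 log₁₀(5.2979e-10) = -185.518 dB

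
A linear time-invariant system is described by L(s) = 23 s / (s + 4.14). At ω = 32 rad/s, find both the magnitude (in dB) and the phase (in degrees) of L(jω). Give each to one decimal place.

|L| = 27.2 dB, ∠L = 7.4°

|j32| = 32
|j32 + 4.14| = √(32² + 4.14²) = 32.27
|L(j32)| = 23 × 32 / 32.27 = 22.81
20 log₁₀(22.81) = 27.16 dB
∠(j32) = 90.00°
∠(j32 + 4.14) = arctan(32/4.14) = 82.63°
∠L(j32) = 90.00° − 82.63° = 7.37°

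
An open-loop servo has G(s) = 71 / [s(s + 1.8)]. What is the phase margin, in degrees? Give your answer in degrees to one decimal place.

12.2°

Gain crossover: |G(jω)| = 1 at ω ≈ 8.33 rad/sec.
∠G(j8.33) = −90° − arctan(8.33/1.8) ≈ -167.81°
PM = 180° + (-167.81°) = 12.19°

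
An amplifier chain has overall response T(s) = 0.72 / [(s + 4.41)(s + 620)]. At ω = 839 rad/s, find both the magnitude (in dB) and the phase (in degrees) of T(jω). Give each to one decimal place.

|j839 + 4.41| = √(839² + 4.41²) = 839
|j839 + 620| = √(839² + 620²) = 1043
|T(j839)| = 0.72 / (839 × 1043) = 8.2259e-07
20 log₁₀(8.2259e-07) = -121.70 dB
∠(j839 + 4.41) = arctan(839/4.41) = 89.70°
∠(j839 + 620) = arctan(839/620) = 53.54°
∠T(j839) = − (89.70° + 53.54°) = -143.24°

|T| = -121.7 dB, ∠T = -143.2°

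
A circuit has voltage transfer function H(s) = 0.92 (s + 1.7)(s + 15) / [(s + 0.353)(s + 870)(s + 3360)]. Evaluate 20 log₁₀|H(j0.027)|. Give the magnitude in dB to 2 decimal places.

-92.89 dB

|j0.027 + 1.7| = √(0.027² + 1.7²) = 1.7
|j0.027 + 15| = √(0.027² + 15²) = 15
|j0.027 + 0.353| = √(0.027² + 0.353²) = 0.354
|j0.027 + 870| = √(0.027² + 870²) = 870
|j0.027 + 3360| = √(0.027² + 3360²) = 3360
|H(j0.027)| = 0.92 × 1.7 × 15 / (0.354 × 870 × 3360) = 2.2672e-05
20 log₁₀(2.2672e-05) = -92.890 dB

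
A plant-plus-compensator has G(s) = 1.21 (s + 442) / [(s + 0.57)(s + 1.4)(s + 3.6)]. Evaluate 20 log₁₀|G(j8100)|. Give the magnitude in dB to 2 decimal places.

|j8100 + 442| = √(8100² + 442²) = 8112
|j8100 + 0.57| = √(8100² + 0.57²) = 8100
|j8100 + 1.4| = √(8100² + 1.4²) = 8100
|j8100 + 3.6| = √(8100² + 3.6²) = 8100
|G(j8100)| = 1.21 × 8112 / (8100 × 8100 × 8100) = 1.847e-08
20 log₁₀(1.847e-08) = -154.671 dB

-154.67 dB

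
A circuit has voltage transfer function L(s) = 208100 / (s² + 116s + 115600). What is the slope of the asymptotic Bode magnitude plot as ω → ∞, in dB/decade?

With 0 zeros and 2 poles, the high-frequency asymptotic slope is 20 × (0 − 2) = -40 dB/decade.

-40 dB/decade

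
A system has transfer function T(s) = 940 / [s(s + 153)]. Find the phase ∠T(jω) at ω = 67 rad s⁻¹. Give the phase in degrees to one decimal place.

∠(j67 + 153) = arctan(67/153) = 23.65°
∠(j67) = 90.00°
∠T(j67) = − (23.65° + 90.00°) = -113.65°

-113.6°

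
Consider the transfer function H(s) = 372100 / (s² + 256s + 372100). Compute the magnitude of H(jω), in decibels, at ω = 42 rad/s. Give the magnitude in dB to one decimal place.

|(j42)² + 256(j42) + 372100| = |3.7034e+05 + j10752| = 3.705e+05
|H(j42)| = 372100 / 3.705e+05 = 1.0043
20 log₁₀(1.0043) = 0.04 dB

0.0 dB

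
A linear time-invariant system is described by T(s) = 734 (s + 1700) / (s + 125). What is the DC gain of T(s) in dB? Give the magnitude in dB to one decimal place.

80.0 dB

T(0) = 734 × 1700 / 125 = 9982.4
20 log₁₀(9982.4) = 79.98 dB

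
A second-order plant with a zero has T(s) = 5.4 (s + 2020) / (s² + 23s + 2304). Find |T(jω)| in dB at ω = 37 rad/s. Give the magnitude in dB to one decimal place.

|j37 + 2020| = √(37² + 2020²) = 2020
|(j37)² + 23(j37) + 2304| = |935 + j851| = 1264
|T(j37)| = 5.4 × 2020 / 1264 = 8.6292
20 log₁₀(8.6292) = 18.72 dB

18.7 dB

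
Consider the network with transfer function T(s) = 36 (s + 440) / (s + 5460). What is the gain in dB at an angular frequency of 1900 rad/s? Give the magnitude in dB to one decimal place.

21.7 dB

|j1900 + 440| = √(1900² + 440²) = 1950
|j1900 + 5460| = √(1900² + 5460²) = 5781
|T(j1900)| = 36 × 1950 / 5781 = 12.145
20 log₁₀(12.145) = 21.69 dB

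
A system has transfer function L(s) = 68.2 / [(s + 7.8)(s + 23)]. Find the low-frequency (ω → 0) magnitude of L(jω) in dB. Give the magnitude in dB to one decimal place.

L(0) = 68.2 / (7.8 × 23) = 0.38016
20 log₁₀(0.38016) = -8.40 dB

-8.4 dB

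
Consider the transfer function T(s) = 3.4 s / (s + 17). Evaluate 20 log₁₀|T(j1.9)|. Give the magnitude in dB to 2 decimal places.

|j1.9| = 1.9
|j1.9 + 17| = √(1.9² + 17²) = 17.11
|T(j1.9)| = 3.4 × 1.9 / 17.11 = 0.37765
20 log₁₀(0.37765) = -8.458 dB

-8.46 dB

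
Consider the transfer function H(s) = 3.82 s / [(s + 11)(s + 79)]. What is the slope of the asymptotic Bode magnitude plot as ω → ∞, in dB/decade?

-20 dB/decade

With 1 zero and 2 poles, the high-frequency asymptotic slope is 20 × (1 − 2) = -20 dB/decade.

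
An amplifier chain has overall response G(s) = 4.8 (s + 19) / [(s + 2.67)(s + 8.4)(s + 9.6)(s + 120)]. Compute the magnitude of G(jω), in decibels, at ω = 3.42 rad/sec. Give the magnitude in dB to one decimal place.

|j3.42 + 19| = √(3.42² + 19²) = 19.31
|j3.42 + 2.67| = √(3.42² + 2.67²) = 4.339
|j3.42 + 8.4| = √(3.42² + 8.4²) = 9.07
|j3.42 + 9.6| = √(3.42² + 9.6²) = 10.19
|j3.42 + 120| = √(3.42² + 120²) = 120
|G(j3.42)| = 4.8 × 19.31 / (4.339 × 9.07 × 10.19 × 120) = 0.0019248
20 log₁₀(0.0019248) = -54.31 dB

-54.3 dB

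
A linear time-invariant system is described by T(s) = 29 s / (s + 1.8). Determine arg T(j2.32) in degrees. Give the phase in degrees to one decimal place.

37.8 deg

∠(j2.32) = 90.00°
∠(j2.32 + 1.8) = arctan(2.32/1.8) = 52.19°
∠T(j2.32) = 90.00° − 52.19° = 37.81°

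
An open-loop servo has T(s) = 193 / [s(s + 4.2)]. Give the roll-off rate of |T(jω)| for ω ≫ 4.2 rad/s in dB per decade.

-40 dB/decade

With 0 zeros and 2 poles, the high-frequency asymptotic slope is 20 × (0 − 2) = -40 dB/decade.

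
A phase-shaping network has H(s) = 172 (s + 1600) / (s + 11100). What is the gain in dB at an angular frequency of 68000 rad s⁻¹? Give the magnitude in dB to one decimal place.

|j68000 + 1600| = √(68000² + 1600²) = 6.802e+04
|j68000 + 11100| = √(68000² + 11100²) = 6.89e+04
|H(j68000)| = 172 × 6.802e+04 / 6.89e+04 = 169.8
20 log₁₀(169.8) = 44.60 dB

44.6 dB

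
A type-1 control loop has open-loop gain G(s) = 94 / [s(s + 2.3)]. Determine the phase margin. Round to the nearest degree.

Gain crossover: |G(jω)| = 1 at ω ≈ 9.56 rad/s.
∠G(j9.56) = −90° − arctan(9.56/2.3) ≈ -166.47°
PM = 180° + (-166.47°) = 13.53°

14 deg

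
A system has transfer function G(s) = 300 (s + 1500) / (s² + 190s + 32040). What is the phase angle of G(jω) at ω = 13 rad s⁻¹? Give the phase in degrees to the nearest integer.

∠(j13 + 1500) = arctan(13/1500) = 0.50°
∠[(j13)² + 190(j13) + 32040] = ∠[31871 + j2470] = 4.43°
∠G(j13) = 0.50° − 4.43° = -3.94°

-4 deg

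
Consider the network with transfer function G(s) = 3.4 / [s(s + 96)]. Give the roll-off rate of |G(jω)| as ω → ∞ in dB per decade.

-40 dB/decade

With 0 zeros and 2 poles, the high-frequency asymptotic slope is 20 × (0 − 2) = -40 dB/decade.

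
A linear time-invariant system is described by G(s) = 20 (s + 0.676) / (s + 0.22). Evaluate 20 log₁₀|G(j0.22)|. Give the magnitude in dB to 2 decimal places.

|j0.22 + 0.676| = √(0.22² + 0.676²) = 0.7109
|j0.22 + 0.22| = √(0.22² + 0.22²) = 0.3111
|G(j0.22)| = 20 × 0.7109 / 0.3111 = 45.698
20 log₁₀(45.698) = 33.198 dB

33.20 dB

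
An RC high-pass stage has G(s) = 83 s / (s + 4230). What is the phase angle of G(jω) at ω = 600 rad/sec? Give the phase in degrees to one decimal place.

81.9 deg

∠(j600) = 90.00°
∠(j600 + 4230) = arctan(600/4230) = 8.07°
∠G(j600) = 90.00° − 8.07° = 81.93°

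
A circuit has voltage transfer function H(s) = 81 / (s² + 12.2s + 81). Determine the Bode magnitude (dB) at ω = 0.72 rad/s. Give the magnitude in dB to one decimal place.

0.0 dB

|(j0.72)² + 12.2(j0.72) + 81| = |80.482 + j8.784| = 80.96
|H(j0.72)| = 81 / 80.96 = 1.0005
20 log₁₀(1.0005) = 0.00 dB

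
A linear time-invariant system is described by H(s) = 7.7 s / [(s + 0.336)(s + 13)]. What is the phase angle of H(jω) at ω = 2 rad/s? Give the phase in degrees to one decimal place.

0.8°

∠(j2) = 90.00°
∠(j2 + 0.336) = arctan(2/0.336) = 80.46°
∠(j2 + 13) = arctan(2/13) = 8.75°
∠H(j2) = 90.00° − (80.46° + 8.75°) = 0.79°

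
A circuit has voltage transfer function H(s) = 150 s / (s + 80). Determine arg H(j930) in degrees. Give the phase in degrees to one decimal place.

∠(j930) = 90.00°
∠(j930 + 80) = arctan(930/80) = 85.08°
∠H(j930) = 90.00° − 85.08° = 4.92°

4.9 deg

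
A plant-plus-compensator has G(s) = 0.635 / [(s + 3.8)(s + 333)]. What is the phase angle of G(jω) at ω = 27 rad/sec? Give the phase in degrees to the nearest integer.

-87°

∠(j27 + 3.8) = arctan(27/3.8) = 81.99°
∠(j27 + 333) = arctan(27/333) = 4.64°
∠G(j27) = − (81.99° + 4.64°) = -86.62°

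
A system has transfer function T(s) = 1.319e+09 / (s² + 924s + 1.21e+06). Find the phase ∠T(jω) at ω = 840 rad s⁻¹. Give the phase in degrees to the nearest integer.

∠[(j840)² + 924(j840) + 1.21e+06] = ∠[5.044e+05 + j7.7616e+05] = 56.98°
∠T(j840) = −56.98° = -56.98°

-57°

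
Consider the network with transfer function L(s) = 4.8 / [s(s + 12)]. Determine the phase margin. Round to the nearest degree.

Gain crossover: |L(jω)| = 1 at ω ≈ 0.4 rad/sec.
∠L(j0.4) = −90° − arctan(0.4/12) ≈ -91.91°
PM = 180° + (-91.91°) = 88.09°

88 deg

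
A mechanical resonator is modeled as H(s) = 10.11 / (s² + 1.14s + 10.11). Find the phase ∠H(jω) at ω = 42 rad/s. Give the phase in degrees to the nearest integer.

-178°

∠[(j42)² + 1.14(j42) + 10.11] = ∠[-1753.9 + j47.88] = 178.44°
∠H(j42) = −178.44° = -178.44°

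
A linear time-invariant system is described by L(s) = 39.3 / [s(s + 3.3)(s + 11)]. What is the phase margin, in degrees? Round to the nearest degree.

Gain crossover: |L(jω)| = 1 at ω ≈ 1.03 rad/s.
∠L(j1.03) = −90° − arctan(1.03/3.3) − arctan(1.03/11) ≈ -112.66°
PM = 180° + (-112.66°) = 67.34°

67°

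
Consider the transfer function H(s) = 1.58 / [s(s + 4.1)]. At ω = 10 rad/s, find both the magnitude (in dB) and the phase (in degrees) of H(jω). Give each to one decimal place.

|j10 + 4.1| = √(10² + 4.1²) = 10.81
|j10| = 10
|H(j10)| = 1.58 / (10.81 × 10) = 0.014619
20 log₁₀(0.014619) = -36.70 dB
∠(j10 + 4.1) = arctan(10/4.1) = 67.71°
∠(j10) = 90.00°
∠H(j10) = − (67.71° + 90.00°) = -157.71°

|H| = -36.7 dB, ∠H = -157.7°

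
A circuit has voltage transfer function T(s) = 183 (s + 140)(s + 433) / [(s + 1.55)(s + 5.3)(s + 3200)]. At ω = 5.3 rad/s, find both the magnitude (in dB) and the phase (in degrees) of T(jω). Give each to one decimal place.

|j5.3 + 140| = √(5.3² + 140²) = 140.1
|j5.3 + 433| = √(5.3² + 433²) = 433
|j5.3 + 1.55| = √(5.3² + 1.55²) = 5.522
|j5.3 + 5.3| = √(5.3² + 5.3²) = 7.495
|j5.3 + 3200| = √(5.3² + 3200²) = 3200
|T(j5.3)| = 183 × 140.1 × 433 / (5.522 × 7.495 × 3200) = 83.825
20 log₁₀(83.825) = 38.47 dB
∠(j5.3 + 140) = arctan(5.3/140) = 2.17°
∠(j5.3 + 433) = arctan(5.3/433) = 0.70°
∠(j5.3 + 1.55) = arctan(5.3/1.55) = 73.70°
∠(j5.3 + 5.3) = arctan(5.3/5.3) = 45.00°
∠(j5.3 + 3200) = arctan(5.3/3200) = 0.09°
∠T(j5.3) = 2.17° + 0.70° − (73.70° + 45.00° + 0.09°) = -115.92°

|T| = 38.5 dB, ∠T = -115.9°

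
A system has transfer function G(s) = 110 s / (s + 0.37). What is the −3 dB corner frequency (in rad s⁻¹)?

0.37 rad s⁻¹

For a single-pole high-pass, the −3 dB point is at the pole: ω = 0.37 rad s⁻¹.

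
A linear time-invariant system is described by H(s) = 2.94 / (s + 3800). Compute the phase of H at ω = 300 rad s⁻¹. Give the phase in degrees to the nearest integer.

∠(j300 + 3800) = arctan(300/3800) = 4.51°
∠H(j300) = −4.51° = -4.51°

-5°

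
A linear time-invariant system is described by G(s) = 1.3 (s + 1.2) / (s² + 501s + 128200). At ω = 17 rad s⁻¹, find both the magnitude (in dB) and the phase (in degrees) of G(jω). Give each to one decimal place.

|G| = -75.2 dB, ∠G = 82.2°

|j17 + 1.2| = √(17² + 1.2²) = 17.04
|(j17)² + 501(j17) + 128200| = |1.2791e+05 + j8517| = 1.282e+05
|G(j17)| = 1.3 × 17.04 / 1.282e+05 = 0.00017282
20 log₁₀(0.00017282) = -75.25 dB
∠(j17 + 1.2) = arctan(17/1.2) = 85.96°
∠[(j17)² + 501(j17) + 128200] = ∠[1.2791e+05 + j8517] = 3.81°
∠G(j17) = 85.96° − 3.81° = 82.15°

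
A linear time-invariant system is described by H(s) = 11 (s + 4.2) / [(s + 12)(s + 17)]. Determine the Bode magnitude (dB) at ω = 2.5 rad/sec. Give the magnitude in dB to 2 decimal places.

|j2.5 + 4.2| = √(2.5² + 4.2²) = 4.888
|j2.5 + 12| = √(2.5² + 12²) = 12.26
|j2.5 + 17| = √(2.5² + 17²) = 17.18
|H(j2.5)| = 11 × 4.888 / (12.26 × 17.18) = 0.25527
20 log₁₀(0.25527) = -11.860 dB

-11.86 dB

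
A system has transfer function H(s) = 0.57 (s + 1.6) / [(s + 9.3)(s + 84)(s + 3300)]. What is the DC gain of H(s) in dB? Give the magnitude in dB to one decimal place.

-129.0 dB

H(0) = 0.57 × 1.6 / (9.3 × 84 × 3300) = 3.5377e-07
20 log₁₀(3.5377e-07) = -129.03 dB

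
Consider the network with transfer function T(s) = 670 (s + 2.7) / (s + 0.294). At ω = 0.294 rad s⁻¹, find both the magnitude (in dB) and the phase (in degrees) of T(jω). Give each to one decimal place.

|j0.294 + 2.7| = √(0.294² + 2.7²) = 2.716
|j0.294 + 0.294| = √(0.294² + 0.294²) = 0.4158
|T(j0.294)| = 670 × 2.716 / 0.4158 = 4376.6
20 log₁₀(4376.6) = 72.82 dB
∠(j0.294 + 2.7) = arctan(0.294/2.7) = 6.21°
∠(j0.294 + 0.294) = arctan(0.294/0.294) = 45.00°
∠T(j0.294) = 6.21° − 45.00° = -38.79°

|T| = 72.8 dB, ∠T = -38.8°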